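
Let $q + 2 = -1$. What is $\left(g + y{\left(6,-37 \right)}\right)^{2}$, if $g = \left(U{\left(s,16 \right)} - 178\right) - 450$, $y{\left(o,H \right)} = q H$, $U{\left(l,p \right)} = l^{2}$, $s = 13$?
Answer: $121104$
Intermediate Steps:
$q = -3$ ($q = -2 - 1 = -3$)
$y{\left(o,H \right)} = - 3 H$
$g = -459$ ($g = \left(13^{2} - 178\right) - 450 = \left(169 - 178\right) - 450 = -9 - 450 = -459$)
$\left(g + y{\left(6,-37 \right)}\right)^{2} = \left(-459 - -111\right)^{2} = \left(-459 + 111\right)^{2} = \left(-348\right)^{2} = 121104$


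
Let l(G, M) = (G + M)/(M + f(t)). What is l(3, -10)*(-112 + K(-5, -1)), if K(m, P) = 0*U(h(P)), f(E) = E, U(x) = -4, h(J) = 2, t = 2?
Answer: -98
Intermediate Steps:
l(G, M) = (G + M)/(2 + M) (l(G, M) = (G + M)/(M + 2) = (G + M)/(2 + M))
K(m, P) = 0 (K(m, P) = 0*(-4) = 0)
l(3, -10)*(-112 + K(-5, -1)) = ((3 - 10)/(2 - 10))*(-112 + 0) = (-7/(-8))*(-112) = -⅛*(-7)*(-112) = (7/8)*(-112) = -98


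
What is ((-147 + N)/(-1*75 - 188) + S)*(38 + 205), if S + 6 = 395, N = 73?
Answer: 24878583/263 ≈ 94595.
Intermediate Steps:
S = 389 (S = -6 + 395 = 389)
((-147 + N)/(-1*75 - 188) + S)*(38 + 205) = ((-147 + 73)/(-1*75 - 188) + 389)*(38 + 205) = (-74/(-75 - 188) + 389)*243 = (-74/(-263) + 389)*243 = (-74*(-1/263) + 389)*243 = (74/263 + 389)*243 = (102381/263)*243 = 24878583/263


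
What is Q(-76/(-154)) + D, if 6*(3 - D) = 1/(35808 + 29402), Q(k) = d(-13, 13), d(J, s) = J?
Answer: -3912601/391260 ≈ -10.000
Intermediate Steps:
Q(k) = -13
D = 1173779/391260 (D = 3 - 1/(6*(35808 + 29402)) = 3 - 1/6/65210 = 3 - 1/6*1/65210 = 3 - 1/391260 = 1173779/391260 ≈ 3.0000)
Q(-76/(-154)) + D = -13 + 1173779/391260 = -3912601/391260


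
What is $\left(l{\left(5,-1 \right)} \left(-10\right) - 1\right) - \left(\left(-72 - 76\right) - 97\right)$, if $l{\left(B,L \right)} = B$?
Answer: $194$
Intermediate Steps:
$\left(l{\left(5,-1 \right)} \left(-10\right) - 1\right) - \left(\left(-72 - 76\right) - 97\right) = \left(5 \left(-10\right) - 1\right) - \left(\left(-72 - 76\right) - 97\right) = \left(-50 - 1\right) - \left(-148 - 97\right) = -51 - -245 = -51 + 245 = 194$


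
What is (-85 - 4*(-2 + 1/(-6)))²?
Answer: 52441/9 ≈ 5826.8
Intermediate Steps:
(-85 - 4*(-2 + 1/(-6)))² = (-85 - 4*(-2 - ⅙))² = (-85 - 4*(-13/6))² = (-85 + 26/3)² = (-229/3)² = 52441/9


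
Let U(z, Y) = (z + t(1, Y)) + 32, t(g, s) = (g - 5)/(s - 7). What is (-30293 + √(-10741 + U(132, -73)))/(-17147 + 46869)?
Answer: -30293/29722 + I*√1057695/297220 ≈ -1.0192 + 0.0034602*I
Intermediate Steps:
t(g, s) = (-5 + g)/(-7 + s)
U(z, Y) = 32 + z - 4/(-7 + Y) (U(z, Y) = (z + (-5 + 1)/(-7 + Y)) + 32 = (z - 4/(-7 + Y)) + 32 = 32 + z - 4/(-7 + Y))
(-30293 + √(-10741 + U(132, -73)))/(-17147 + 46869) = (-30293 + √(-10741 + (-4 + (-7 - 73)*(32 + 132))/(-7 - 73)))/(-17147 + 46869) = (-30293 + √(-10741 + (-4 - 80*164)/(-80)))/29722 = (-30293 + √(-10741 - (-4 - 13120)/80))*(1/29722) = (-30293 + √(-10741 - 1/80*(-13124)))*(1/29722) = (-30293 + √(-10741 + 3281/20))*(1/29722) = (-30293 + √(-211539/20))*(1/29722) = (-30293 + I*√1057695/10)*(1/29722) = -30293/29722 + I*√1057695/297220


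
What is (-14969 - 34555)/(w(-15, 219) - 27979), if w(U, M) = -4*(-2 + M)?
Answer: 49524/28847 ≈ 1.7168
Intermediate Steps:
w(U, M) = 8 - 4*M
(-14969 - 34555)/(w(-15, 219) - 27979) = (-14969 - 34555)/((8 - 4*219) - 27979) = -49524/((8 - 876) - 27979) = -49524/(-868 - 27979) = -49524/(-28847) = -49524*(-1/28847) = 49524/28847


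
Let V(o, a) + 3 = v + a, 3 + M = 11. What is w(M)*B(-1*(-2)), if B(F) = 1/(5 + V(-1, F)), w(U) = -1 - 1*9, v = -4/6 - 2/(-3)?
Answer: -5/2 ≈ -2.5000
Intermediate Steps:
M = 8 (M = -3 + 11 = 8)
v = 0 (v = -4*⅙ - 2*(-⅓) = -⅔ + ⅔ = 0)
w(U) = -10 (w(U) = -1 - 9 = -10)
V(o, a) = -3 + a (V(o, a) = -3 + (0 + a) = -3 + a)
B(F) = 1/(2 + F) (B(F) = 1/(5 + (-3 + F)) = 1/(2 + F))
w(M)*B(-1*(-2)) = -10/(2 - 1*(-2)) = -10/(2 + 2) = -10/4 = -10*¼ = -5/2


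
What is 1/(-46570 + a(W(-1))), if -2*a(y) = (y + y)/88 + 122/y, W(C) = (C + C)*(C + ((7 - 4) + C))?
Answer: -44/2047737 ≈ -2.1487e-5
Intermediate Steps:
W(C) = 2*C*(3 + 2*C) (W(C) = (2*C)*(C + (3 + C)) = (2*C)*(3 + 2*C) = 2*C*(3 + 2*C))
a(y) = -61/y - y/88 (a(y) = -((y + y)/88 + 122/y)/2 = -((2*y)*(1/88) + 122/y)/2 = -(y/44 + 122/y)/2 = -(122/y + y/44)/2 = -61/y - y/88)
1/(-46570 + a(W(-1))) = 1/(-46570 + (-61*(-1/(2*(3 + 2*(-1)))) - (-1)*(3 + 2*(-1))/44)) = 1/(-46570 + (-61*(-1/(2*(3 - 2))) - (-1)*(3 - 2)/44)) = 1/(-46570 + (-61/(2*(-1)*1) - (-1)/44)) = 1/(-46570 + (-61/(-2) - 1/88*(-2))) = 1/(-46570 + (-61*(-½) + 1/44)) = 1/(-46570 + (61/2 + 1/44)) = 1/(-46570 + 1343/44) = 1/(-2047737/44) = -44/2047737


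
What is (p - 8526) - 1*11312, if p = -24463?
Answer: -44301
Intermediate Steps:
(p - 8526) - 1*11312 = (-24463 - 8526) - 1*11312 = -32989 - 11312 = -44301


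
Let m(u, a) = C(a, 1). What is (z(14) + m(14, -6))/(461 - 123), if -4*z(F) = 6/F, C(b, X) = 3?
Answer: 81/9464 ≈ 0.0085588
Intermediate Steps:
m(u, a) = 3
z(F) = -3/(2*F)
(z(14) + m(14, -6))/(461 - 123) = (-3/2/14 + 3)/(461 - 123) = (-3/2*1/14 + 3)/338 = (-3/28 + 3)*(1/338) = (81/28)*(1/338) = 81/9464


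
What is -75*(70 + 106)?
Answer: -13200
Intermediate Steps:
-75*(70 + 106) = -75*176 = -13200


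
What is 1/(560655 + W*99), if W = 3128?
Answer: 1/870327 ≈ 1.1490e-6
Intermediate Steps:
1/(560655 + W*99) = 1/(560655 + 3128*99) = 1/(560655 + 309672) = 1/870327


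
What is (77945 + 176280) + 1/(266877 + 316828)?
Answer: 148392403626/583705 ≈ 2.5423e+5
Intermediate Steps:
(77945 + 176280) + 1/(266877 + 316828) = 254225 + 1/583705 = 148392403626/583705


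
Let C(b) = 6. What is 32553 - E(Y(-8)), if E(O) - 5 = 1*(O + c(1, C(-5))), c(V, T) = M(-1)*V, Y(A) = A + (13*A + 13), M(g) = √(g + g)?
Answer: 32647 - I*√2 ≈ 32647.0 - 1.4142*I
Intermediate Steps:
M(g) = √2*√g (M(g) = √(2*g) = √2*√g)
Y(A) = 13 + 14*A (Y(A) = A + (13 + 13*A) = 13 + 14*A)
c(V, T) = I*V*√2 (c(V, T) = (√2*√(-1))*V = (√2*I)*V = (I*√2)*V = I*V*√2)
E(O) = 5 + O + I*√2 (E(O) = 5 + 1*(O + I*1*√2) = 5 + 1*(O + I*√2) = 5 + (O + I*√2) = 5 + O + I*√2)
32553 - E(Y(-8)) = 32553 - (5 + (13 + 14*(-8)) + I*√2) = 32553 - (5 + (13 - 112) + I*√2) = 32553 - (5 - 99 + I*√2) = 32553 - (-94 + I*√2) = 32553 + (94 - I*√2) = 32647 - I*√2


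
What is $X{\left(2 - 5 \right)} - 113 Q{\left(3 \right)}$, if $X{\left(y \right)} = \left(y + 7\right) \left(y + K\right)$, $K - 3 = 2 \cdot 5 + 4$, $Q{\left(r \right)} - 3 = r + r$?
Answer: $-961$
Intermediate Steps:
$Q{\left(r \right)} = 3 + 2 r$ ($Q{\left(r \right)} = 3 + \left(r + r\right) = 3 + 2 r$)
$K = 17$ ($K = 3 + \left(2 \cdot 5 + 4\right) = 3 + \left(10 + 4\right) = 3 + 14 = 17$)
$X{\left(y \right)} = \left(7 + y\right) \left(17 + y\right)$ ($X{\left(y \right)} = \left(y + 7\right) \left(y + 17\right) = \left(7 + y\right) \left(17 + y\right)$)
$X{\left(2 - 5 \right)} - 113 Q{\left(3 \right)} = \left(119 + \left(2 - 5\right)^{2} + 24 \left(2 - 5\right)\right) - 113 \left(3 + 2 \cdot 3\right) = \left(119 + \left(-3\right)^{2} + 24 \left(-3\right)\right) - 113 \left(3 + 6\right) = \left(119 + 9 - 72\right) - 1017 = 56 - 1017 = -961$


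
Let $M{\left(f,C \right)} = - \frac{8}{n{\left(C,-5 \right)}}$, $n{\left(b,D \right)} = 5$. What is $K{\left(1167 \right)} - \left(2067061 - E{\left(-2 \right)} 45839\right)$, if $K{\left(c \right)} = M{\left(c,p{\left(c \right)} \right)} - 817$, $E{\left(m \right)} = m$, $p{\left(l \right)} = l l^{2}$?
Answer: $- \frac{10797788}{5} \approx -2.1596 \cdot 10^{6}$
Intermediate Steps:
$p{\left(l \right)} = l^{3}$
$M{\left(f,C \right)} = - \frac{8}{5}$
$K{\left(c \right)} = - \frac{4093}{5}$ ($K{\left(c \right)} = - \frac{8}{5} - 817 = - \frac{4093}{5}$)
$K{\left(1167 \right)} - \left(2067061 - E{\left(-2 \right)} 45839\right) = - \frac{4093}{5} - \left(2067061 - \left(-2\right) 45839\right) = - \frac{4093}{5} - \left(2067061 - -91678\right) = - \frac{4093}{5} - \left(2067061 + 91678\right) = - \frac{4093}{5} - 2158739 = - \frac{10797788}{5}$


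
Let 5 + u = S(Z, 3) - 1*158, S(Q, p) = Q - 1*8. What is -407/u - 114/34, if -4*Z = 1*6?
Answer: -5827/5865 ≈ -0.99352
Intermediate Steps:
Z = -3/2 (Z = -6/4 = -¼*6 = -3/2 ≈ -1.5000)
S(Q, p) = -8 + Q (S(Q, p) = Q - 8 = -8 + Q)
u = -345/2 (u = -5 + ((-8 - 3/2) - 1*158) = -5 + (-19/2 - 158) = -5 - 335/2 = -345/2 ≈ -172.50)
-407/u - 114/34 = -407/(-345/2) - 114/34 = -407*(-2/345) - 114*1/34 = 814/345 - 57/17 = -5827/5865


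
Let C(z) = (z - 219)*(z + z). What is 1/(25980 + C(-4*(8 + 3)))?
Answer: 1/49124 ≈ 2.0357e-5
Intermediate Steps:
C(z) = 2*z*(-219 + z) (C(z) = (-219 + z)*(2*z) = 2*z*(-219 + z))
1/(25980 + C(-4*(8 + 3))) = 1/(25980 + 2*(-4*(8 + 3))*(-219 - 4*(8 + 3))) = 1/(25980 + 2*(-4*11)*(-219 - 4*11)) = 1/(25980 + 2*(-44)*(-219 - 44)) = 1/(25980 + 2*(-44)*(-263)) = 1/(25980 + 23144) = 1/49124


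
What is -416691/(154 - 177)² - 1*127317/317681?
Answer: -5758354968/7306663 ≈ -788.10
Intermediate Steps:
-416691/(154 - 177)² - 1*127317/317681 = -416691/((-23)²) - 127317*1/317681 = -416691/529 - 127317/317681 = -416691*1/529 - 127317/317681 = -18117/23 - 127317/317681 = -5758354968/7306663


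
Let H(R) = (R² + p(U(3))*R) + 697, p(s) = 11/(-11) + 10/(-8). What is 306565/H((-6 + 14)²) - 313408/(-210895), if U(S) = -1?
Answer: 66110059467/980450855 ≈ 67.428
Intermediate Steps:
p(s) = -9/4 (p(s) = 11*(-1/11) + 10*(-⅛) = -1 - 5/4 = -9/4)
H(R) = 697 + R² - 9*R/4 (H(R) = (R² - 9*R/4) + 697 = 697 + R² - 9*R/4)
306565/H((-6 + 14)²) - 313408/(-210895) = 306565/(697 + ((-6 + 14)²)² - 9*(-6 + 14)²/4) - 313408/(-210895) = 306565/(697 + (8²)² - 9/4*8²) - 313408*(-1/210895) = 306565/(697 + 64² - 9/4*64) + 313408/210895 = 306565/(697 + 4096 - 144) + 313408/210895 = 306565/4649 + 313408/210895 = 66110059467/980450855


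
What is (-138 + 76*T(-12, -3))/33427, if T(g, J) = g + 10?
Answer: -290/33427 ≈ -0.0086756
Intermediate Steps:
T(g, J) = 10 + g
(-138 + 76*T(-12, -3))/33427 = (-138 + 76*(10 - 12))/33427 = (-138 + 76*(-2))*(1/33427) = (-138 - 152)*(1/33427) = -290*1/33427 = -290/33427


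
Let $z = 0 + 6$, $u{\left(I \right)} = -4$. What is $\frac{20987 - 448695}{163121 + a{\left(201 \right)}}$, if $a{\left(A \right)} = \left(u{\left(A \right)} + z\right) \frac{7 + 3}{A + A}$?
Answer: $- \frac{85969308}{32787331} \approx -2.622$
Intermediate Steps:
$z = 6$
$a{\left(A \right)} = \frac{10}{A}$ ($a{\left(A \right)} = \left(-4 + 6\right) \frac{7 + 3}{A + A} = 2 \frac{10}{2 A} = 2 \cdot 10 \frac{1}{2 A} = 2 \frac{5}{A} = \frac{10}{A}$)
$\frac{20987 - 448695}{163121 + a{\left(201 \right)}} = \frac{20987 - 448695}{163121 + \frac{10}{201}} = - \frac{427708}{163121 + 10 \cdot \frac{1}{201}} = - \frac{427708}{163121 + \frac{10}{201}} = - \frac{427708}{\frac{32787331}{201}} = \left(-427708\right) \frac{201}{32787331} = - \frac{85969308}{32787331}$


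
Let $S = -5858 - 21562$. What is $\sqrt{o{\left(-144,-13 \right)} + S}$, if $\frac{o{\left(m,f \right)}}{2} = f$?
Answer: $i \sqrt{27446} \approx 165.67 i$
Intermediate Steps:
$S = -27420$ ($S = -5858 - 21562 = -27420$)
$o{\left(m,f \right)} = 2 f$
$\sqrt{o{\left(-144,-13 \right)} + S} = \sqrt{2 \left(-13\right) - 27420} = \sqrt{-26 - 27420} = \sqrt{-27446} = i \sqrt{27446}$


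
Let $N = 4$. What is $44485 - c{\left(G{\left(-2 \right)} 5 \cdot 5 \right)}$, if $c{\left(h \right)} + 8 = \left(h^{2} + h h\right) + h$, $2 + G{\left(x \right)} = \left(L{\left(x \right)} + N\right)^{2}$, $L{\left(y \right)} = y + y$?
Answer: $39543$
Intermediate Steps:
$L{\left(y \right)} = 2 y$
$G{\left(x \right)} = -2 + \left(4 + 2 x\right)^{2}$ ($G{\left(x \right)} = -2 + \left(2 x + 4\right)^{2} = -2 + \left(4 + 2 x\right)^{2}$)
$c{\left(h \right)} = -8 + h + 2 h^{2}$ ($c{\left(h \right)} = -8 + \left(\left(h^{2} + h h\right) + h\right) = -8 + \left(\left(h^{2} + h^{2}\right) + h\right) = -8 + \left(2 h^{2} + h\right) = -8 + \left(h + 2 h^{2}\right) = -8 + h + 2 h^{2}$)
$44485 - c{\left(G{\left(-2 \right)} 5 \cdot 5 \right)} = 44485 - \left(-8 + \left(-2 + 4 \left(2 - 2\right)^{2}\right) 5 \cdot 5 + 2 \left(\left(-2 + 4 \left(2 - 2\right)^{2}\right) 5 \cdot 5\right)^{2}\right) = 44485 - \left(-8 + \left(-2 + 4 \cdot 0^{2}\right) 5 \cdot 5 + 2 \left(\left(-2 + 4 \cdot 0^{2}\right) 5 \cdot 5\right)^{2}\right) = 44485 - \left(-8 + \left(-2 + 4 \cdot 0\right) 5 \cdot 5 + 2 \left(\left(-2 + 4 \cdot 0\right) 5 \cdot 5\right)^{2}\right) = 44485 - \left(-8 + \left(-2 + 0\right) 5 \cdot 5 + 2 \left(\left(-2 + 0\right) 5 \cdot 5\right)^{2}\right) = 44485 - \left(-8 + \left(-2\right) 5 \cdot 5 + 2 \left(\left(-2\right) 5 \cdot 5\right)^{2}\right) = 44485 - \left(-8 - 50 + 2 \left(\left(-10\right) 5\right)^{2}\right) = 44485 - \left(-8 - 50 + 2 \left(-50\right)^{2}\right) = 44485 - \left(-8 - 50 + 2 \cdot 2500\right) = 44485 - \left(-8 - 50 + 5000\right) = 44485 - 4942 = 39543$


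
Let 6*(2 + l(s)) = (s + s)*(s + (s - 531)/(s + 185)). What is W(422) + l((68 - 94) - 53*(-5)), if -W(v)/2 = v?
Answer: 5768351/318 ≈ 18139.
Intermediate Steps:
W(v) = -2*v
l(s) = -2 + s*(s + (-531 + s)/(185 + s))/3 (l(s) = -2 + ((s + s)*(s + (s - 531)/(s + 185)))/6 = -2 + ((2*s)*(s + (-531 + s)/(185 + s)))/6 = -2 + (2*s*(s + (-531 + s)/(185 + s)))/6 = -2 + s*(s + (-531 + s)/(185 + s))/3)
W(422) + l((68 - 94) - 53*(-5)) = -2*422 + (-1110 + ((68 - 94) - 53*(-5))³ - 537*((68 - 94) - 53*(-5)) + 186*((68 - 94) - 53*(-5))²)/(3*(185 + ((68 - 94) - 53*(-5)))) = -844 + (-1110 + (-26 - 1*(-265))³ - 537*(-26 - 1*(-265)) + 186*(-26 - 1*(-265))²)/(3*(185 + (-26 - 1*(-265)))) = -844 + (-1110 + (-26 + 265)³ - 537*(-26 + 265) + 186*(-26 + 265)²)/(3*(185 + (-26 + 265))) = -844 + (-1110 + 239³ - 537*239 + 186*239²)/(3*(185 + 239)) = -844 + (⅓)*(-1110 + 13651919 - 128343 + 186*57121)/424 = -844 + (⅓)*(1/424)*(-1110 + 13651919 - 128343 + 10624506) = -844 + (⅓)*(1/424)*24146972 = -844 + 6036743/318 = 5768351/318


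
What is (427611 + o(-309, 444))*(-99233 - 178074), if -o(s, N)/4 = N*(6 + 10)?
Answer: -110699567865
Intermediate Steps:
o(s, N) = -64*N (o(s, N) = -4*N*(6 + 10) = -4*N*16 = -64*N)
(427611 + o(-309, 444))*(-99233 - 178074) = (427611 - 64*444)*(-99233 - 178074) = (427611 - 28416)*(-277307) = 399195*(-277307) = -110699567865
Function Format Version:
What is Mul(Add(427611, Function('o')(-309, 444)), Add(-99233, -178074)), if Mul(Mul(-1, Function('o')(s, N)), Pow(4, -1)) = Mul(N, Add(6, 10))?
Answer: -110699567865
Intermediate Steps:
Function('o')(s, N) = Mul(-64, N) (Function('o')(s, N) = Mul(-4, Mul(N, Add(6, 10))) = Mul(-4, Mul(N, 16)) = Mul(-4, Mul(16, N)) = Mul(-64, N))
Mul(Add(427611, Function('o')(-309, 444)), Add(-99233, -178074)) = Mul(Add(427611, Mul(-64, 444)), Add(-99233, -178074)) = Mul(Add(427611, -28416), -277307) = Mul(399195, -277307) = -110699567865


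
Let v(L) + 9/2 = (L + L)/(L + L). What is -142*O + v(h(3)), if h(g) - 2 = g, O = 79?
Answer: -22443/2 ≈ -11222.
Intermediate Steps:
h(g) = 2 + g
v(L) = -7/2 (v(L) = -9/2 + (L + L)/(L + L) = -9/2 + (2*L)/((2*L)) = -9/2 + (2*L)*(1/(2*L)) = -9/2 + 1 = -7/2)
-142*O + v(h(3)) = -142*79 - 7/2 = -11218 - 7/2 = -22443/2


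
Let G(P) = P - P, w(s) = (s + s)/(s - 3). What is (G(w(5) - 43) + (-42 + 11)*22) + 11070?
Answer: 10388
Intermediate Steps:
w(s) = 2*s/(-3 + s) (w(s) = (2*s)/(-3 + s) = 2*s/(-3 + s))
G(P) = 0
(G(w(5) - 43) + (-42 + 11)*22) + 11070 = (0 + (-42 + 11)*22) + 11070 = (0 - 31*22) + 11070 = (0 - 682) + 11070 = -682 + 11070 = 10388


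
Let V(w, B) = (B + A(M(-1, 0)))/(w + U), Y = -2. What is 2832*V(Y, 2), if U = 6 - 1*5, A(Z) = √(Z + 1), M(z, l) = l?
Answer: -8496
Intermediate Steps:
A(Z) = √(1 + Z)
U = 1 (U = 6 - 5 = 1)
V(w, B) = (1 + B)/(1 + w) (V(w, B) = (B + √(1 + 0))/(w + 1) = (B + √1)/(1 + w) = (B + 1)/(1 + w) = (1 + B)/(1 + w))
2832*V(Y, 2) = 2832*((1 + 2)/(1 - 2)) = 2832*(3/(-1)) = 2832*(-1*3) = 2832*(-3) = -8496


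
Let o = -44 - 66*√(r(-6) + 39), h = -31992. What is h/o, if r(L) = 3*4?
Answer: -31992/5005 + 47988*√51/5005 ≈ 62.080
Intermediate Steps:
r(L) = 12
o = -44 - 66*√51 (o = -44 - 66*√(12 + 39) = -44 - 66*√51 ≈ -515.33)
h/o = -31992/(-44 - 66*√51)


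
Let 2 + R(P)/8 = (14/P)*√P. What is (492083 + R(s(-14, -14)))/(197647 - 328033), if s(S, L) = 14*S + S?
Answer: -492067/130386 + 4*I*√210/977895 ≈ -3.7739 + 5.9276e-5*I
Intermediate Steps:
s(S, L) = 15*S
R(P) = -16 + 112/√P (R(P) = -16 + 8*((14/P)*√P) = -16 + 8*(14/√P) = -16 + 112/√P)
(492083 + R(s(-14, -14)))/(197647 - 328033) = (492083 + (-16 + 112/√(15*(-14))))/(197647 - 328033) = (492083 + (-16 + 112/√(-210)))/(-130386) = (492083 + (-16 + 112*(-I*√210/210)))*(-1/130386) = (492083 + (-16 - 8*I*√210/15))*(-1/130386) = (492067 - 8*I*√210/15)*(-1/130386) = -492067/130386 + 4*I*√210/977895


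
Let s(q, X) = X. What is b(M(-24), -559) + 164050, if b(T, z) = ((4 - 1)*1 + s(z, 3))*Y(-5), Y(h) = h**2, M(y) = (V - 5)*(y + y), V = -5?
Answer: 164200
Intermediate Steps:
M(y) = -20*y (M(y) = (-5 - 5)*(y + y) = -20*y)
b(T, z) = 150 (b(T, z) = ((4 - 1)*1 + 3)*(-5)**2 = (3*1 + 3)*25 = (3 + 3)*25 = 6*25 = 150)
b(M(-24), -559) + 164050 = 150 + 164050 = 164200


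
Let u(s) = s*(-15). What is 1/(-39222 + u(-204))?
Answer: -1/36162 ≈ -2.7653e-5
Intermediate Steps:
u(s) = -15*s
1/(-39222 + u(-204)) = 1/(-39222 - 15*(-204)) = 1/(-39222 + 3060) = 1/(-36162) = -1/36162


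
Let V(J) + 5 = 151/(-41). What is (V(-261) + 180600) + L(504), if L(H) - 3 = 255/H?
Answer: 1243937141/6888 ≈ 1.8059e+5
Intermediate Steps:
V(J) = -356/41 (V(J) = -5 + 151/(-41) = -5 + 151*(-1/41) = -5 - 151/41 = -356/41)
L(H) = 3 + 255/H
(V(-261) + 180600) + L(504) = (-356/41 + 180600) + (3 + 255/504) = 7404244/41 + (3 + 255*(1/504)) = 7404244/41 + (3 + 85/168) = 7404244/41 + 589/168 = 1243937141/6888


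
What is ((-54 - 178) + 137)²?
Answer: 9025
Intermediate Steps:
((-54 - 178) + 137)² = (-232 + 137)² = (-95)² = 9025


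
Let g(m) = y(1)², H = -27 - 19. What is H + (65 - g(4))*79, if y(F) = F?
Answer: 5010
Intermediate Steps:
H = -46
g(m) = 1 (g(m) = 1² = 1)
H + (65 - g(4))*79 = -46 + (65 - 1*1)*79 = -46 + (65 - 1)*79 = -46 + 64*79 = -46 + 5056 = 5010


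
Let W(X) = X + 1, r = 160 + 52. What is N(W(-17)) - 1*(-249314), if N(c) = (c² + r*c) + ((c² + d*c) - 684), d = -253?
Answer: 249798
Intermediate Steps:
r = 212
W(X) = 1 + X
N(c) = -684 - 41*c + 2*c² (N(c) = (c² + 212*c) + ((c² - 253*c) - 684) = (c² + 212*c) + (-684 + c² - 253*c) = -684 - 41*c + 2*c²)
N(W(-17)) - 1*(-249314) = (-684 - 41*(1 - 17) + 2*(1 - 17)²) - 1*(-249314) = (-684 - 41*(-16) + 2*(-16)²) + 249314 = (-684 + 656 + 2*256) + 249314 = (-684 + 656 + 512) + 249314 = 484 + 249314 = 249798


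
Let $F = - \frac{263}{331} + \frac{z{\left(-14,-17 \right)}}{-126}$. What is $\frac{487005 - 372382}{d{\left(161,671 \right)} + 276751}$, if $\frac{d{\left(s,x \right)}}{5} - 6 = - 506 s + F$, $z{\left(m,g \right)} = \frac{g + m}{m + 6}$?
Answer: $- \frac{38243734704}{43558789577} \approx -0.87798$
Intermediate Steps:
$z{\left(m,g \right)} = \frac{g + m}{6 + m}$
$F = - \frac{275365}{333648}$ ($F = - \frac{263}{331} + \frac{\frac{1}{6 - 14} \left(-17 - 14\right)}{-126} = \left(-263\right) \frac{1}{331} + \frac{1}{-8} \left(-31\right) \left(- \frac{1}{126}\right) = - \frac{263}{331} + \left(- \frac{1}{8}\right) \left(-31\right) \left(- \frac{1}{126}\right) = - \frac{263}{331} + \frac{31}{8} \left(- \frac{1}{126}\right) = - \frac{263}{331} - \frac{31}{1008} = - \frac{275365}{333648} \approx -0.82532$)
$d{\left(s,x \right)} = \frac{8632615}{333648} - 2530 s$ ($d{\left(s,x \right)} = 30 + 5 \left(- 506 s - \frac{275365}{333648}\right) = 30 + 5 \left(- \frac{275365}{333648} - 506 s\right) = 30 - \left(\frac{1376825}{333648} + 2530 s\right) = \frac{8632615}{333648} - 2530 s$)
$\frac{487005 - 372382}{d{\left(161,671 \right)} + 276751} = \frac{487005 - 372382}{\left(\frac{8632615}{333648} - 407330\right) + 276751} = \frac{114623}{\left(\frac{8632615}{333648} - 407330\right) + 276751} = \frac{114623}{- \frac{135896207225}{333648} + 276751} = \frac{114623}{- \frac{43558789577}{333648}} = 114623 \left(- \frac{333648}{43558789577}\right) = - \frac{38243734704}{43558789577}$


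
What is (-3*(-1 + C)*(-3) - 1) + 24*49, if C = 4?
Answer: 1202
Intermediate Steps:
(-3*(-1 + C)*(-3) - 1) + 24*49 = (-3*(-1 + 4)*(-3) - 1) + 24*49 = (-3*3*(-3) - 1) + 1176 = (-9*(-3) - 1) + 1176 = (27 - 1) + 1176 = 26 + 1176 = 1202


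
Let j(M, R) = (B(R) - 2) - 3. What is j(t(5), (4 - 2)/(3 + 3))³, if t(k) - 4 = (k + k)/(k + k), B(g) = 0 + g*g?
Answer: -85184/729 ≈ -116.85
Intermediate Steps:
B(g) = g² (B(g) = 0 + g² = g²)
t(k) = 5 (t(k) = 4 + (k + k)/(k + k) = 4 + (2*k)/((2*k)) = 4 + (2*k)*(1/(2*k)) = 4 + 1 = 5)
j(M, R) = -5 + R² (j(M, R) = (R² - 2) - 3 = (-2 + R²) - 3 = -5 + R²)
j(t(5), (4 - 2)/(3 + 3))³ = (-5 + ((4 - 2)/(3 + 3))²)³ = (-5 + (2/6)²)³ = (-5 + (2*(⅙))²)³ = (-5 + (⅓)²)³ = (-5 + ⅑)³ = (-44/9)³ = -85184/729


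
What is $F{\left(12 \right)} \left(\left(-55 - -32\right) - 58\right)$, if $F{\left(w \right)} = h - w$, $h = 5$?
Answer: $567$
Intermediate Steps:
$F{\left(w \right)} = 5 - w$
$F{\left(12 \right)} \left(\left(-55 - -32\right) - 58\right) = \left(5 - 12\right) \left(\left(-55 - -32\right) - 58\right) = \left(5 - 12\right) \left(\left(-55 + 32\right) - 58\right) = - 7 \left(-23 - 58\right) = \left(-7\right) \left(-81\right) = 567$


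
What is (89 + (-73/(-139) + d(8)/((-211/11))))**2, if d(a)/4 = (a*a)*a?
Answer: 255740581264/860190241 ≈ 297.31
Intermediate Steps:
d(a) = 4*a**3 (d(a) = 4*((a*a)*a) = 4*(a**2*a) = 4*a**3)
(89 + (-73/(-139) + d(8)/((-211/11))))**2 = (89 + (-73/(-139) + (4*8**3)/((-211/11))))**2 = (89 + (-73*(-1/139) + (4*512)/((-211*1/11))))**2 = (89 + (73/139 + 2048/(-211/11)))**2 = (89 + (73/139 + 2048*(-11/211)))**2 = (89 + (73/139 - 22528/211))**2 = (89 - 3115989/29329)**2 = (-505708/29329)**2 = 255740581264/860190241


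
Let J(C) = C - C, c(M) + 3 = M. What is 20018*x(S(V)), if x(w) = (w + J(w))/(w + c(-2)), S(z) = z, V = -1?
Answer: 10009/3 ≈ 3336.3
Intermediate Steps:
c(M) = -3 + M
J(C) = 0
x(w) = w/(-5 + w) (x(w) = (w + 0)/(w + (-3 - 2)) = w/(w - 5) = w/(-5 + w))
20018*x(S(V)) = 20018*(-1/(-5 - 1)) = 20018*(-1/(-6)) = 20018*(-1*(-1/6)) = 20018*(1/6) = 10009/3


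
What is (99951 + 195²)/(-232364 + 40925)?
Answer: -45992/63813 ≈ -0.72073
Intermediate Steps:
(99951 + 195²)/(-232364 + 40925) = (99951 + 38025)/(-191439) = 137976*(-1/191439) = -45992/63813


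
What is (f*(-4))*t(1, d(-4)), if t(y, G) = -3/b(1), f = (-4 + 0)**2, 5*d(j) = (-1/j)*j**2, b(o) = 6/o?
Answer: 32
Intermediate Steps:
d(j) = -j/5 (d(j) = ((-1/j)*j**2)/5 = (-j)/5 = -j/5)
f = 16 (f = (-4)**2 = 16)
t(y, G) = -1/2 (t(y, G) = -3/(6/1) = -3/(6*1) = -3/6 = -3*1/6 = -1/2)
(f*(-4))*t(1, d(-4)) = (16*(-4))*(-1/2) = -64*(-1/2) = 32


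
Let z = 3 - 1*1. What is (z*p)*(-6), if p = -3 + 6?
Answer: -36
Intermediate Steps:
z = 2 (z = 3 - 1 = 2)
p = 3
(z*p)*(-6) = (2*3)*(-6) = 6*(-6) = -36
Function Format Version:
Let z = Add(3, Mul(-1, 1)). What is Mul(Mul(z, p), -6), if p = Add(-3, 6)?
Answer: -36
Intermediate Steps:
z = 2 (z = Add(3, -1) = 2)
p = 3
Mul(Mul(z, p), -6) = Mul(Mul(2, 3), -6) = Mul(6, -6) = -36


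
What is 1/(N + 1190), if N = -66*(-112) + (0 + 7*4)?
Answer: 1/8610 ≈ 0.00011614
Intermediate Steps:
N = 7420 (N = 7392 + (0 + 28) = 7392 + 28 = 7420)
1/(N + 1190) = 1/(7420 + 1190) = 1/8610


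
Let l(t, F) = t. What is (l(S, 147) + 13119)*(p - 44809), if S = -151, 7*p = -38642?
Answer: -4568691240/7 ≈ -6.5267e+8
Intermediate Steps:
p = -38642/7 (p = (⅐)*(-38642) = -38642/7 ≈ -5520.3)
(l(S, 147) + 13119)*(p - 44809) = (-151 + 13119)*(-38642/7 - 44809) = 12968*(-352305/7) = -4568691240/7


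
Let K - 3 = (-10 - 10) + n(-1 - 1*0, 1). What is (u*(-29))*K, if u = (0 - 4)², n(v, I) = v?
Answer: 8352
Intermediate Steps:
K = -18 (K = 3 + ((-10 - 10) + (-1 - 1*0)) = 3 + (-20 + (-1 + 0)) = 3 + (-20 - 1) = 3 - 21 = -18)
u = 16 (u = (-4)² = 16)
(u*(-29))*K = (16*(-29))*(-18) = -464*(-18) = 8352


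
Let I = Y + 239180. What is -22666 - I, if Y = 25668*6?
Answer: -415854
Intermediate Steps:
Y = 154008
I = 393188 (I = 154008 + 239180 = 393188)
-22666 - I = -22666 - 1*393188 = -22666 - 393188 = -415854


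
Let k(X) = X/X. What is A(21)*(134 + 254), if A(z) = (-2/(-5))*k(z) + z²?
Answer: 856316/5 ≈ 1.7126e+5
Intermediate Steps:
k(X) = 1
A(z) = ⅖ + z² (A(z) = -2/(-5)*1 + z² = -2*(-⅕)*1 + z² = (⅖)*1 + z² = ⅖ + z²)
A(21)*(134 + 254) = (⅖ + 21²)*(134 + 254) = (⅖ + 441)*388 = (2207/5)*388 = 856316/5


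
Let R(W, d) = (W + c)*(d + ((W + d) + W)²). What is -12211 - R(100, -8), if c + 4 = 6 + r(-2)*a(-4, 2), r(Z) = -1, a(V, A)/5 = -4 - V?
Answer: -3771523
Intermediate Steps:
a(V, A) = -20 - 5*V (a(V, A) = 5*(-4 - V) = -20 - 5*V)
c = 2 (c = -4 + (6 - (-20 - 5*(-4))) = -4 + (6 - (-20 + 20)) = -4 + (6 - 1*0) = -4 + (6 + 0) = -4 + 6 = 2)
R(W, d) = (2 + W)*(d + (d + 2*W)²) (R(W, d) = (W + 2)*(d + ((W + d) + W)²) = (2 + W)*(d + (d + 2*W)²))
-12211 - R(100, -8) = -12211 - (2*(-8) + 2*(-8 + 2*100)² + 100*(-8) + 100*(-8 + 2*100)²) = -12211 - (-16 + 2*(-8 + 200)² - 800 + 100*(-8 + 200)²) = -12211 - (-16 + 2*192² - 800 + 100*192²) = -12211 - (-16 + 2*36864 - 800 + 100*36864) = -12211 - (-16 + 73728 - 800 + 3686400) = -12211 - 1*3759312 = -12211 - 3759312 = -3771523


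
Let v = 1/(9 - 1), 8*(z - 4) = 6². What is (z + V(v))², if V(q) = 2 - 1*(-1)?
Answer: 529/4 ≈ 132.25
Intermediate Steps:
z = 17/2 (z = 4 + (⅛)*6² = 4 + (⅛)*36 = 4 + 9/2 = 17/2 ≈ 8.5000)
v = ⅛ (v = 1/8 = ⅛ ≈ 0.12500)
V(q) = 3 (V(q) = 2 + 1 = 3)
(z + V(v))² = (17/2 + 3)² = (23/2)² = 529/4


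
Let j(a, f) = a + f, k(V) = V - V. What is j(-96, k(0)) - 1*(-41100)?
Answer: 41004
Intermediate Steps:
k(V) = 0
j(-96, k(0)) - 1*(-41100) = (-96 + 0) - 1*(-41100) = -96 + 41100 = 41004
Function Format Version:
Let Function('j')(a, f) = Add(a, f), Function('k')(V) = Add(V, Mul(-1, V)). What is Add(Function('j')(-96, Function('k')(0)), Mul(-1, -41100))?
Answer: 41004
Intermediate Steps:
Function('k')(V) = 0
Add(Function('j')(-96, Function('k')(0)), Mul(-1, -41100)) = Add(Add(-96, 0), Mul(-1, -41100)) = Add(-96, 41100) = 41004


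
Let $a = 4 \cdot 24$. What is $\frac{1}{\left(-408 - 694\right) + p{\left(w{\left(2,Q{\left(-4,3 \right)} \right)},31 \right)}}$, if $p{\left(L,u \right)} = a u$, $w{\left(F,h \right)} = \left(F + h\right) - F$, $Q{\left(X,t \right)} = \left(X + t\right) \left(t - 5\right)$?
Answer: $\frac{1}{1874} \approx 0.00053362$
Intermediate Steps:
$a = 96$
$Q{\left(X,t \right)} = \left(-5 + t\right) \left(X + t\right)$ ($Q{\left(X,t \right)} = \left(X + t\right) \left(-5 + t\right) = \left(-5 + t\right) \left(X + t\right)$)
$w{\left(F,h \right)} = h$
$p{\left(L,u \right)} = 96 u$
$\frac{1}{\left(-408 - 694\right) + p{\left(w{\left(2,Q{\left(-4,3 \right)} \right)},31 \right)}} = \frac{1}{\left(-408 - 694\right) + 96 \cdot 31} = \frac{1}{-1102 + 2976} = \frac{1}{1874}$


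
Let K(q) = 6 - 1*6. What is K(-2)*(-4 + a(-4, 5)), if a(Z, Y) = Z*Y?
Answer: 0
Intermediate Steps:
a(Z, Y) = Y*Z
K(q) = 0 (K(q) = 6 - 6 = 0)
K(-2)*(-4 + a(-4, 5)) = 0*(-4 + 5*(-4)) = 0*(-4 - 20) = 0*(-24) = 0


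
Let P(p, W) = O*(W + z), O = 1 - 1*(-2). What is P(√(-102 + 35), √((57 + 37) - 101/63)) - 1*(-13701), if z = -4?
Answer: 13689 + √40747/7 ≈ 13718.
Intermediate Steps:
O = 3 (O = 1 + 2 = 3)
P(p, W) = -12 + 3*W (P(p, W) = 3*(W - 4) = 3*(-4 + W) = -12 + 3*W)
P(√(-102 + 35), √((57 + 37) - 101/63)) - 1*(-13701) = (-12 + 3*√((57 + 37) - 101/63)) - 1*(-13701) = (-12 + 3*√(94 - 101*1/63)) + 13701 = (-12 + 3*√(94 - 101/63)) + 13701 = (-12 + 3*√(5821/63)) + 13701 = (-12 + 3*(√40747/21)) + 13701 = (-12 + √40747/7) + 13701 = 13689 + √40747/7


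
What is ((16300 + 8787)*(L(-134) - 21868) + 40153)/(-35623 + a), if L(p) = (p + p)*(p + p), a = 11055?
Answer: -1253286325/24568 ≈ -51013.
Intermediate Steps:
L(p) = 4*p**2 (L(p) = (2*p)*(2*p) = 4*p**2)
((16300 + 8787)*(L(-134) - 21868) + 40153)/(-35623 + a) = ((16300 + 8787)*(4*(-134)**2 - 21868) + 40153)/(-35623 + 11055) = (25087*(4*17956 - 21868) + 40153)/(-24568) = (25087*(71824 - 21868) + 40153)*(-1/24568) = (25087*49956 + 40153)*(-1/24568) = (1253246172 + 40153)*(-1/24568) = 1253286325*(-1/24568) = -1253286325/24568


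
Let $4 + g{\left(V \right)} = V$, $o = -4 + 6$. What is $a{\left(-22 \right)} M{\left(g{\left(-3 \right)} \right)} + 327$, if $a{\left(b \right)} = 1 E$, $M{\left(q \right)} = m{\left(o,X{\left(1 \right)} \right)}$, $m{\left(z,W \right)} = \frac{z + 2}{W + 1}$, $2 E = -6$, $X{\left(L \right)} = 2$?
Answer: $323$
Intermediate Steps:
$o = 2$
$E = -3$ ($E = \frac{1}{2} \left(-6\right) = -3$)
$g{\left(V \right)} = -4 + V$
$m{\left(z,W \right)} = \frac{2 + z}{1 + W}$
$M{\left(q \right)} = \frac{4}{3}$ ($M{\left(q \right)} = \frac{2 + 2}{1 + 2} = \frac{1}{3} \cdot 4 = \frac{4}{3}$)
$a{\left(b \right)} = -3$ ($a{\left(b \right)} = 1 \left(-3\right) = -3$)
$a{\left(-22 \right)} M{\left(g{\left(-3 \right)} \right)} + 327 = \left(-3\right) \frac{4}{3} + 327 = -4 + 327 = 323$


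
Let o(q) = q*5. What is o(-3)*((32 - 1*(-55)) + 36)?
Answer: -1845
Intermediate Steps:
o(q) = 5*q
o(-3)*((32 - 1*(-55)) + 36) = (5*(-3))*((32 - 1*(-55)) + 36) = -15*((32 + 55) + 36) = -15*(87 + 36) = -15*123 = -1845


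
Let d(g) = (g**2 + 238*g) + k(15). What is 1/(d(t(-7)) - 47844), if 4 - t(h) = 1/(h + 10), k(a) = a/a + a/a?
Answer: -9/422603 ≈ -2.1297e-5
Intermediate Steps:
k(a) = 2 (k(a) = 1 + 1 = 2)
t(h) = 4 - 1/(10 + h) (t(h) = 4 - 1/(h + 10) = 4 - 1/(10 + h))
d(g) = 2 + g**2 + 238*g (d(g) = (g**2 + 238*g) + 2 = 2 + g**2 + 238*g)
1/(d(t(-7)) - 47844) = 1/((2 + ((39 + 4*(-7))/(10 - 7))**2 + 238*((39 + 4*(-7))/(10 - 7))) - 47844) = 1/((2 + ((39 - 28)/3)**2 + 238*((39 - 28)/3)) - 47844) = 1/((2 + ((1/3)*11)**2 + 238*((1/3)*11)) - 47844) = 1/((2 + (11/3)**2 + 238*(11/3)) - 47844) = 1/((2 + 121/9 + 2618/3) - 47844) = 1/(7993/9 - 47844) = 1/(-422603/9) = -9/422603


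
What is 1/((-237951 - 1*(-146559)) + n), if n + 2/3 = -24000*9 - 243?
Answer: -3/922907 ≈ -3.2506e-6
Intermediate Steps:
n = -648731/3 (n = -⅔ + (-24000*9 - 243) = -⅔ + (-500*432 - 243) = -⅔ + (-216000 - 243) = -⅔ - 216243 = -648731/3 ≈ -2.1624e+5)
1/((-237951 - 1*(-146559)) + n) = 1/((-237951 - 1*(-146559)) - 648731/3) = 1/((-237951 + 146559) - 648731/3) = 1/(-91392 - 648731/3) = 1/(-922907/3) = -3/922907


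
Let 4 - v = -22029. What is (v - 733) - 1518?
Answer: 19782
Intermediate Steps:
v = 22033 (v = 4 - 1*(-22029) = 4 + 22029 = 22033)
(v - 733) - 1518 = (22033 - 733) - 1518 = 21300 - 1518 = 19782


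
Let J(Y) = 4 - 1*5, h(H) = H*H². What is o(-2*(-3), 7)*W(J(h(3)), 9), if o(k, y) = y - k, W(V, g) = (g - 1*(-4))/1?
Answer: 13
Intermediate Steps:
h(H) = H³
J(Y) = -1 (J(Y) = 4 - 5 = -1)
W(V, g) = 4 + g (W(V, g) = (g + 4)*1 = (4 + g)*1 = 4 + g)
o(-2*(-3), 7)*W(J(h(3)), 9) = (7 - (-2)*(-3))*(4 + 9) = (7 - 1*6)*13 = (7 - 6)*13 = 1*13 = 13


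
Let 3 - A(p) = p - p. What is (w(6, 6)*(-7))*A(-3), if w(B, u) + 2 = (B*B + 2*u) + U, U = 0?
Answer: -966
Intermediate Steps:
w(B, u) = -2 + B² + 2*u (w(B, u) = -2 + ((B*B + 2*u) + 0) = -2 + ((B² + 2*u) + 0) = -2 + (B² + 2*u) = -2 + B² + 2*u)
A(p) = 3 (A(p) = 3 - (p - p) = 3 - 1*0 = 3 + 0 = 3)
(w(6, 6)*(-7))*A(-3) = ((-2 + 6² + 2*6)*(-7))*3 = ((-2 + 36 + 12)*(-7))*3 = (46*(-7))*3 = -322*3 = -966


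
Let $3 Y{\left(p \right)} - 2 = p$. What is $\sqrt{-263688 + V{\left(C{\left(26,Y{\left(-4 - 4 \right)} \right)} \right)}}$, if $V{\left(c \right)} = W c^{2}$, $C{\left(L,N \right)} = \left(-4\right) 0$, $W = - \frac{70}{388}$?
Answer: $2 i \sqrt{65922} \approx 513.51 i$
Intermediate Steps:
$Y{\left(p \right)} = \frac{2}{3} + \frac{p}{3}$
$W = - \frac{35}{194}$ ($W = \left(-70\right) \frac{1}{388} = - \frac{35}{194} \approx -0.18041$)
$C{\left(L,N \right)} = 0$
$V{\left(c \right)} = - \frac{35 c^{2}}{194}$
$\sqrt{-263688 + V{\left(C{\left(26,Y{\left(-4 - 4 \right)} \right)} \right)}} = \sqrt{-263688 - \frac{35 \cdot 0^{2}}{194}} = \sqrt{-263688 - 0} = \sqrt{-263688 + 0} = \sqrt{-263688} = 2 i \sqrt{65922}$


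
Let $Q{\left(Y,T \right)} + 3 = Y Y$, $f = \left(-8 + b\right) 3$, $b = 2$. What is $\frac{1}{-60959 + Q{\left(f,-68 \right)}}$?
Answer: $- \frac{1}{60638} \approx -1.6491 \cdot 10^{-5}$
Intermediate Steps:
$f = -18$ ($f = \left(-8 + 2\right) 3 = \left(-6\right) 3 = -18$)
$Q{\left(Y,T \right)} = -3 + Y^{2}$ ($Q{\left(Y,T \right)} = -3 + Y Y = -3 + Y^{2}$)
$\frac{1}{-60959 + Q{\left(f,-68 \right)}} = \frac{1}{-60959 - \left(3 - \left(-18\right)^{2}\right)} = \frac{1}{-60959 + \left(-3 + 324\right)} = \frac{1}{-60959 + 321} = \frac{1}{-60638} = - \frac{1}{60638}$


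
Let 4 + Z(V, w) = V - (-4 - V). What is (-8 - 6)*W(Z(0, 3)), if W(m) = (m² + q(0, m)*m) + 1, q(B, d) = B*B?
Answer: -14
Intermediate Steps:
q(B, d) = B²
Z(V, w) = 2*V (Z(V, w) = -4 + (V - (-4 - V)) = -4 + (V + (4 + V)) = -4 + (4 + 2*V) = 2*V)
W(m) = 1 + m² (W(m) = (m² + 0²*m) + 1 = (m² + 0*m) + 1 = (m² + 0) + 1 = m² + 1 = 1 + m²)
(-8 - 6)*W(Z(0, 3)) = (-8 - 6)*(1 + (2*0)²) = -14*(1 + 0²) = -14*(1 + 0) = -14*1 = -14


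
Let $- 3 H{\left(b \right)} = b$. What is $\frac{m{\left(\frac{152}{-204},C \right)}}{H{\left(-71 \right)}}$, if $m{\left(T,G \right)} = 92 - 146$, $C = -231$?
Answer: $- \frac{162}{71} \approx -2.2817$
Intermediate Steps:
$H{\left(b \right)} = - \frac{b}{3}$
$m{\left(T,G \right)} = -54$
$\frac{m{\left(\frac{152}{-204},C \right)}}{H{\left(-71 \right)}} = - \frac{54}{\left(- \frac{1}{3}\right) \left(-71\right)} = - \frac{54}{\frac{71}{3}} = \left(-54\right) \frac{3}{71} = - \frac{162}{71}$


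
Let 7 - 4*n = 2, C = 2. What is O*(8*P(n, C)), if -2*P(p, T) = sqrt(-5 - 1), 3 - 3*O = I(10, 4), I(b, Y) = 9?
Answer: 8*I*sqrt(6) ≈ 19.596*I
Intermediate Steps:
O = -2 (O = 1 - 1/3*9 = 1 - 3 = -2)
n = 5/4 (n = 7/4 - 1/4*2 = 7/4 - 1/2 = 5/4 ≈ 1.2500)
P(p, T) = -I*sqrt(6)/2 (P(p, T) = -sqrt(-5 - 1)/2 = -I*sqrt(6)/2)
O*(8*P(n, C)) = -16*(-I*sqrt(6)/2) = -(-8)*I*sqrt(6) = 8*I*sqrt(6)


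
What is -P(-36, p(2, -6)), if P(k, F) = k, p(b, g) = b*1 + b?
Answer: 36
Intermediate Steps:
p(b, g) = 2*b (p(b, g) = b + b = 2*b)
-P(-36, p(2, -6)) = -1*(-36) = 36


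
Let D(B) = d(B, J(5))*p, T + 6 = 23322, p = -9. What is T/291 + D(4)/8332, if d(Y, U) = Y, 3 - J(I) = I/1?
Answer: 16188203/202051 ≈ 80.119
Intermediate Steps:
J(I) = 3 - I (J(I) = 3 - I/1 = 3 - I)
T = 23316 (T = -6 + 23322 = 23316)
D(B) = -9*B (D(B) = B*(-9) = -9*B)
T/291 + D(4)/8332 = 23316/291 - 9*4/8332 = 23316*(1/291) - 36*1/8332 = 7772/97 - 9/2083 = 16188203/202051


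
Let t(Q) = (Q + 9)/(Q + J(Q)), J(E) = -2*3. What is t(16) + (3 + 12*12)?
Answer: 299/2 ≈ 149.50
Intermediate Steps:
J(E) = -6
t(Q) = (9 + Q)/(-6 + Q) (t(Q) = (Q + 9)/(Q - 6) = (9 + Q)/(-6 + Q))
t(16) + (3 + 12*12) = (9 + 16)/(-6 + 16) + (3 + 12*12) = 25/10 + (3 + 144) = (⅒)*25 + 147 = 5/2 + 147 = 299/2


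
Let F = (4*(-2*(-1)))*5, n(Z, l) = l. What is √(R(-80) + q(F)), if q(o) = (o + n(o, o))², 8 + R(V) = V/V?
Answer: √6393 ≈ 79.956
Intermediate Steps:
R(V) = -7 (R(V) = -8 + V/V = -8 + 1 = -7)
F = 40 (F = (4*2)*5 = 8*5 = 40)
q(o) = 4*o² (q(o) = (o + o)² = (2*o)² = 4*o²)
√(R(-80) + q(F)) = √(-7 + 4*40²) = √(-7 + 4*1600) = √(-7 + 6400) = √6393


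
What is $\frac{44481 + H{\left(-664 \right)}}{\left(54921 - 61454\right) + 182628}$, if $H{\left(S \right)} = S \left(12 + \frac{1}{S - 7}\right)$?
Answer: $\frac{24500887}{118159745} \approx 0.20735$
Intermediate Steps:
$H{\left(S \right)} = S \left(12 + \frac{1}{-7 + S}\right)$
$\frac{44481 + H{\left(-664 \right)}}{\left(54921 - 61454\right) + 182628} = \frac{44481 - \frac{664 \left(-83 + 12 \left(-664\right)\right)}{-7 - 664}}{\left(54921 - 61454\right) + 182628} = \frac{44481 - \frac{664 \left(-83 - 7968\right)}{-671}}{-6533 + 182628} = \frac{44481 - \left(- \frac{664}{671}\right) \left(-8051\right)}{176095} = \left(44481 - \frac{5345864}{671}\right) \frac{1}{176095} = \frac{24500887}{671} \cdot \frac{1}{176095} = \frac{24500887}{118159745}$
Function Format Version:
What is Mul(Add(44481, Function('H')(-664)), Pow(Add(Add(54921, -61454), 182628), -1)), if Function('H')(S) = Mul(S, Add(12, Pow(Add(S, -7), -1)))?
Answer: Rational(24500887, 118159745) ≈ 0.20735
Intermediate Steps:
Function('H')(S) = Mul(S, Add(12, Pow(Add(-7, S), -1)))
Mul(Add(44481, Function('H')(-664)), Pow(Add(Add(54921, -61454), 182628), -1)) = Mul(Add(44481, Mul(-664, Pow(Add(-7, -664), -1), Add(-83, Mul(12, -664)))), Pow(Add(Add(54921, -61454), 182628), -1)) = Mul(Add(44481, Mul(-664, Pow(-671, -1), Add(-83, -7968))), Pow(Add(-6533, 182628), -1)) = Mul(Add(44481, Mul(-664, Rational(-1, 671), -8051)), Pow(176095, -1)) = Mul(Add(44481, Rational(-5345864, 671)), Rational(1, 176095)) = Mul(Rational(24500887, 671), Rational(1, 176095)) = Rational(24500887, 118159745)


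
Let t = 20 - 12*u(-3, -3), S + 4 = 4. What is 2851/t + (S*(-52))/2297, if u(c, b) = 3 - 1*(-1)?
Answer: -2851/28 ≈ -101.82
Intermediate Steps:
S = 0 (S = -4 + 4 = 0)
u(c, b) = 4 (u(c, b) = 3 + 1 = 4)
t = -28 (t = 20 - 12*4 = 20 - 48 = -28)
2851/t + (S*(-52))/2297 = 2851/(-28) + (0*(-52))/2297 = 2851*(-1/28) + 0*(1/2297) = -2851/28 + 0 = -2851/28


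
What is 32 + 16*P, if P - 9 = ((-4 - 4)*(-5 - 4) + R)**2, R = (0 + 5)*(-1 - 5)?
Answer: 28400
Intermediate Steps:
R = -30 (R = 5*(-6) = -30)
P = 1773 (P = 9 + ((-4 - 4)*(-5 - 4) - 30)**2 = 9 + (-8*(-9) - 30)**2 = 9 + (72 - 30)**2 = 9 + 42**2 = 9 + 1764 = 1773)
32 + 16*P = 32 + 16*1773 = 32 + 28368 = 28400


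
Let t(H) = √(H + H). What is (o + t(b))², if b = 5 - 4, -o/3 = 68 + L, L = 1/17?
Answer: 12048419/289 - 6942*√2/17 ≈ 41113.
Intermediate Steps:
L = 1/17 ≈ 0.058824
o = -3471/17 (o = -3*(68 + 1/17) = -3*1157/17 = -3471/17 ≈ -204.18)
b = 1
t(H) = √2*√H (t(H) = √(2*H) = √2*√H)
(o + t(b))² = (-3471/17 + √2*√1)² = (-3471/17 + √2*1)² = (-3471/17 + √2)²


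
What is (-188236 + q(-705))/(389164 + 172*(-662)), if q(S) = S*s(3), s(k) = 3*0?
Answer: -47059/68825 ≈ -0.68375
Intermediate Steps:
s(k) = 0
q(S) = 0 (q(S) = S*0 = 0)
(-188236 + q(-705))/(389164 + 172*(-662)) = (-188236 + 0)/(389164 + 172*(-662)) = -188236/(389164 - 113864) = -188236/275300 = -188236*1/275300 = -47059/68825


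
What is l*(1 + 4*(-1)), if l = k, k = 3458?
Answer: -10374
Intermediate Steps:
l = 3458
l*(1 + 4*(-1)) = 3458*(1 + 4*(-1)) = 3458*(1 - 4) = 3458*(-3) = -10374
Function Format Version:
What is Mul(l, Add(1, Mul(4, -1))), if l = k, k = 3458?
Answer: -10374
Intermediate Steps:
l = 3458
Mul(l, Add(1, Mul(4, -1))) = Mul(3458, Add(1, Mul(4, -1))) = Mul(3458, Add(1, -4)) = Mul(3458, -3) = -10374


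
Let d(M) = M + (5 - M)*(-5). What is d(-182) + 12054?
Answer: 10937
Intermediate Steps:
d(M) = -25 + 6*M (d(M) = M + (-25 + 5*M) = -25 + 6*M)
d(-182) + 12054 = (-25 + 6*(-182)) + 12054 = (-25 - 1092) + 12054 = -1117 + 12054 = 10937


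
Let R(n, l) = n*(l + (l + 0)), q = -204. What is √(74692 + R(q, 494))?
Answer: 2*I*√31715 ≈ 356.17*I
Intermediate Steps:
R(n, l) = 2*l*n (R(n, l) = n*(l + l) = n*(2*l) = 2*l*n)
√(74692 + R(q, 494)) = √(74692 + 2*494*(-204)) = √(74692 - 201552) = √(-126860) = 2*I*√31715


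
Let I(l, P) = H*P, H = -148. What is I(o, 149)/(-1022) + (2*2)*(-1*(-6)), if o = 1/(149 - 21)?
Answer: 23290/511 ≈ 45.577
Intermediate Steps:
o = 1/128 ≈ 0.0078125
I(l, P) = -148*P
I(o, 149)/(-1022) + (2*2)*(-1*(-6)) = -148*149/(-1022) + (2*2)*(-1*(-6)) = -22052*(-1/1022) + 4*6 = 11026/511 + 24 = 23290/511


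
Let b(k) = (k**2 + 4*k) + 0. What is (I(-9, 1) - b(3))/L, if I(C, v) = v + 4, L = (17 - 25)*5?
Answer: 2/5 ≈ 0.40000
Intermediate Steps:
b(k) = k**2 + 4*k
L = -40 (L = -8*5 = -40)
I(C, v) = 4 + v
(I(-9, 1) - b(3))/L = ((4 + 1) - 3*(4 + 3))/(-40) = -(5 - 3*7)/40 = -(5 - 1*21)/40 = -(5 - 21)/40 = -1/40*(-16) = 2/5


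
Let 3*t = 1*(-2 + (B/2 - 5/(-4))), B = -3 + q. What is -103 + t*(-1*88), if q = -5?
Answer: 109/3 ≈ 36.333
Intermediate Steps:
B = -8 (B = -3 - 5 = -8)
t = -19/12 (t = (1*(-2 + (-8/2 - 5/(-4))))/3 = (1*(-2 + (-8*½ - 5*(-¼))))/3 = (1*(-2 + (-4 + 5/4)))/3 = (1*(-2 - 11/4))/3 = (1*(-19/4))/3 = (⅓)*(-19/4) = -19/12 ≈ -1.5833)
-103 + t*(-1*88) = -103 - (-19)*88/12 = -103 - 19/12*(-88) = -103 + 418/3 = 109/3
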